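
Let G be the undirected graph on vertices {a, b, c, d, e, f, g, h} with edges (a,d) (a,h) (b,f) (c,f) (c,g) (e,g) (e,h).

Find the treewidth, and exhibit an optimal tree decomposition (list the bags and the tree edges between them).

Treewidth 1.
One optimal decomposition is:
Bags: B1 = {b, f}  B2 = {c, f}  B3 = {c, g}  B4 = {e, g}  B5 = {e, h}  B6 = {a, h}  B7 = {a, d}
Tree: B1–B2, B2–B3, B3–B4, B4–B5, B5–B6, B6–B7

Every bag has size at most 2, so the width is 2 − 1 = 1 and tw(G) ≤ 1. Since G has at least one edge (e.g. b–f), it is not an edgeless graph, so tw(G) ≥ 1. Combining the bounds, tw(G) = 1.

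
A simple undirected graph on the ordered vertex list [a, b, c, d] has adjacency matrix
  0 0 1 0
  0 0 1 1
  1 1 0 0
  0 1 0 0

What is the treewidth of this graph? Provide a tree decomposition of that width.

Every bag has size at most 2, so the width is 2 − 1 = 1 and tw(G) ≤ 1. G has an edge, so its treewidth is at least 1. Combining the bounds, tw(G) = 1.

Treewidth 1.
Bags: B1 = {a, c}  B2 = {b, c}  B3 = {b, d}
Tree: B1–B2, B2–B3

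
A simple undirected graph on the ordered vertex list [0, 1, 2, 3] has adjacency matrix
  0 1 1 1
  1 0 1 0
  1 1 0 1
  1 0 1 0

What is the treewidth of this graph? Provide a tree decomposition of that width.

Every bag has size at most 3, so the width is 3 − 1 = 2 and tw(G) ≤ 2. On the other hand G contains the 3-clique {0, 1, 2}. A clique must lie in a single bag of any decomposition, so no decomposition can have width below 2. The upper and lower bounds meet at 2, so that is the treewidth.

Treewidth 2.
One such decomposition:
Bags: B1 = {0, 2, 3}  B2 = {0, 1, 2}
Tree: B1–B2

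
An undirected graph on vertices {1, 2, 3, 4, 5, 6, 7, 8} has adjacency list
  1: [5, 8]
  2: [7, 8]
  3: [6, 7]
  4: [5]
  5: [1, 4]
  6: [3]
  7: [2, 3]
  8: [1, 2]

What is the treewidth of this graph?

A width-1 tree decomposition is:
Bags: B1 = {3, 6}  B2 = {3, 7}  B3 = {2, 7}  B4 = {2, 8}  B5 = {1, 8}  B6 = {1, 5}  B7 = {4, 5}
Tree: B1–B2, B2–B3, B3–B4, B4–B5, B5–B6, B6–B7
Each bag holds 2 vertices, so the decomposition has width 1, which upper-bounds the treewidth. Any graph with an edge has treewidth ≥ 1, and G has the edge 6–3. Hence tw(G) = 1 exactly.

1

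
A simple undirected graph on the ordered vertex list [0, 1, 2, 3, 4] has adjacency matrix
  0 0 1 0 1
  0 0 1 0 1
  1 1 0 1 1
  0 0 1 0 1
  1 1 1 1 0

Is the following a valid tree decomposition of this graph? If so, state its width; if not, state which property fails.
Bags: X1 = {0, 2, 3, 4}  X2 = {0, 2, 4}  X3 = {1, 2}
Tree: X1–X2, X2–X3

No — edge (4,1) lies in no bag.

A tree decomposition must satisfy three properties: every vertex lies in some bag; for every edge, both endpoints lie together in some bag; and for every vertex, the bags containing it form a connected subtree. Here edge (4,1) lies in no bag, so the decomposition is invalid.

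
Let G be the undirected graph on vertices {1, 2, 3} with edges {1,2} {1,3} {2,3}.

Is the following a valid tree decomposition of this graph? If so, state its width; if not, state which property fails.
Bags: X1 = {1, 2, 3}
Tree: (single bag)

Yes; width 2.

Checking the three conditions: (i) the bags cover all of {1, 2, 3}; (ii) for each edge, some bag contains both endpoints; (iii) the bags containing any fixed vertex form a subtree. All hold, so the decomposition is valid with width 3 − 1 = 2.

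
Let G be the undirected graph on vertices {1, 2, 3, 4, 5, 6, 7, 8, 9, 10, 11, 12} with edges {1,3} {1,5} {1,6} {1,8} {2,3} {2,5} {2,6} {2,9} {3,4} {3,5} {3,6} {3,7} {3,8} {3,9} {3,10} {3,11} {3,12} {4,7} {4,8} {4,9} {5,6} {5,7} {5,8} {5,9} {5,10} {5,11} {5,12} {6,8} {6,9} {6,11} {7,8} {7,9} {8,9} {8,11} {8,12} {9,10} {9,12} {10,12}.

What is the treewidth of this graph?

4

A width-4 tree decomposition is:
Bags: B1 = {3, 5, 6, 8, 9}  B2 = {3, 5, 7, 8, 9}  B3 = {2, 3, 5, 6, 9}  B4 = {3, 5, 8, 9, 12}  B5 = {3, 5, 9, 10, 12}  B6 = {1, 3, 5, 6, 8}  B7 = {3, 4, 7, 8, 9}  B8 = {3, 5, 6, 8, 11}
Tree: B1–B2, B1–B3, B2–B4, B4–B5, B1–B6, B2–B7, B1–B8
Every bag has size at most 5, so the width is 5 − 1 = 4 and tw(G) ≤ 4. On the other hand G contains the 5-clique {3, 4, 7, 8, 9}. A clique must lie in a single bag of any decomposition, so no decomposition can have width below 4. Combining the bounds, tw(G) = 4.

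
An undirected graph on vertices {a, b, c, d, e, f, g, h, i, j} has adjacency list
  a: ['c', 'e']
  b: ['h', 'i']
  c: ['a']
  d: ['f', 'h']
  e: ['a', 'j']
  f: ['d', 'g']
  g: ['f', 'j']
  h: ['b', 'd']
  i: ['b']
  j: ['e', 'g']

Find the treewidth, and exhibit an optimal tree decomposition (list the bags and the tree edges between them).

Treewidth 1.
Bags: B1 = {b, i}  B2 = {b, h}  B3 = {d, h}  B4 = {d, f}  B5 = {f, g}  B6 = {g, j}  B7 = {e, j}  B8 = {a, e}  B9 = {a, c}
Tree: B1–B2, B2–B3, B3–B4, B4–B5, B5–B6, B6–B7, B7–B8, B8–B9

Each bag holds 2 vertices, so the decomposition has width 1, which upper-bounds the treewidth. Any graph with an edge has treewidth ≥ 1, and G has the edge i–b. The upper and lower bounds meet at 1, so that is the treewidth.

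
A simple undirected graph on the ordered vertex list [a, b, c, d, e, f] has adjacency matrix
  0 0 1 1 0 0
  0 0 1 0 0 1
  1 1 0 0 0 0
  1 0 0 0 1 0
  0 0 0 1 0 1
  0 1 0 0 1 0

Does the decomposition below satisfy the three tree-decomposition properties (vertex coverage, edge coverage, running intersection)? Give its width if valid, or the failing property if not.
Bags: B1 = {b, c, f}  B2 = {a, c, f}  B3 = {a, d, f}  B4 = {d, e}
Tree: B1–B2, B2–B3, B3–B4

A tree decomposition must satisfy three properties: every vertex lies in some bag; for every edge, both endpoints lie together in some bag; and for every vertex, the bags containing it form a connected subtree. Here edge (f,e) lies in no bag, so the decomposition is invalid.

No — edge (f,e) lies in no bag.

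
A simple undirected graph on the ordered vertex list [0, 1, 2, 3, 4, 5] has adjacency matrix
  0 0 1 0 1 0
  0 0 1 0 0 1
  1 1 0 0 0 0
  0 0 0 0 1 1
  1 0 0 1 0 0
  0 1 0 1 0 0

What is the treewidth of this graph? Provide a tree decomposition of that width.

Each bag holds 3 vertices, so the decomposition has width 2, which upper-bounds the treewidth. Since 0–4–3–5–1–2–0 is a cycle in G, G is not acyclic. Forests are exactly the graphs of treewidth ≤ 1, so tw(G) ≥ 2. The upper and lower bounds meet at 2, so that is the treewidth.

Treewidth 2.
Bags: B1 = {0, 3, 4}  B2 = {0, 3, 5}  B3 = {0, 1, 5}  B4 = {0, 1, 2}
Tree: B1–B2, B2–B3, B3–B4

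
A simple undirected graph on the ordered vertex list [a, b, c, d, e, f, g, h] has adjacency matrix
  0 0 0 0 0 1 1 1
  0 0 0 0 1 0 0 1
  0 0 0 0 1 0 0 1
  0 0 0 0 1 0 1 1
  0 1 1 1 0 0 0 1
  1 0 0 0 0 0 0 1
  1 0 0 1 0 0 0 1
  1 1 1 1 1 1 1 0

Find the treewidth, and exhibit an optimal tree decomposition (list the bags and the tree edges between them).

Treewidth 2.
One optimal decomposition is:
Bags: B1 = {b, e, h}  B2 = {d, e, h}  B3 = {c, e, h}  B4 = {d, g, h}  B5 = {a, g, h}  B6 = {a, f, h}
Tree: B1–B2, B1–B3, B2–B4, B4–B5, B5–B6

The largest bag has 3 vertices, giving width 2; this decomposition certifies tw(G) ≤ 2. For the lower bound, the 3 vertices {d, g, h} are pairwise adjacent, and any tree decomposition puts a clique entirely inside one bag — forcing width ≥ 2. The upper and lower bounds meet at 2, so that is the treewidth.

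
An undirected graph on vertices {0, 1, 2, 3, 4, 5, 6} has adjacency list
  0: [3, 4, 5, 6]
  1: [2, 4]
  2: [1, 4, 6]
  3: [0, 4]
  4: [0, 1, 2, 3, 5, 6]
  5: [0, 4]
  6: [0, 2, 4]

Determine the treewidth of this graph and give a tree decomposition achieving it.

Treewidth 2.
One such decomposition:
Bags: B1 = {0, 4, 6}  B2 = {0, 3, 4}  B3 = {0, 4, 5}  B4 = {2, 4, 6}  B5 = {1, 2, 4}
Tree: B1–B2, B1–B3, B1–B4, B4–B5

Every bag has size at most 3, so the width is 3 − 1 = 2 and tw(G) ≤ 2. Conversely, {0, 3, 4} is a clique of size 3, and the vertices of any clique must share a bag in every tree decomposition; so some bag has ≥ 3 vertices and tw(G) ≥ 2. Hence tw(G) = 2 exactly.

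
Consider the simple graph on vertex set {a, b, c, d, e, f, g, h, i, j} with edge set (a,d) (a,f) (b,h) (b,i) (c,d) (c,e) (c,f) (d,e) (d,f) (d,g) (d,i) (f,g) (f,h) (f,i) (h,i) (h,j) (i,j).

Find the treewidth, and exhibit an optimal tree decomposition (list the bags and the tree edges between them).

Every bag has size at most 3, so the width is 3 − 1 = 2 and tw(G) ≤ 2. On the other hand G contains the 3-clique {c, d, e}. A clique must lie in a single bag of any decomposition, so no decomposition can have width below 2. Therefore the treewidth is 2.

Treewidth 2.
One such decomposition:
Bags: B1 = {a, d, f}  B2 = {d, f, g}  B3 = {d, f, i}  B4 = {f, h, i}  B5 = {h, i, j}  B6 = {b, h, i}  B7 = {c, d, f}  B8 = {c, d, e}
Tree: B1–B2, B1–B3, B3–B4, B4–B5, B5–B6, B1–B7, B7–B8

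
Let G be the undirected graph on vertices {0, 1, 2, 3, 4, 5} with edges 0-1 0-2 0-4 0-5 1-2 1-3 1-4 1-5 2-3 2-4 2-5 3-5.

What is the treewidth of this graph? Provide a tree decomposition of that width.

The largest bag has 4 vertices, giving width 3; this decomposition certifies tw(G) ≤ 3. On the other hand G contains the 4-clique {0, 1, 2, 4}. A clique must lie in a single bag of any decomposition, so no decomposition can have width below 3. Hence tw(G) = 3 exactly.

Treewidth 3.
One optimal decomposition is:
Bags: B1 = {0, 1, 2, 5}  B2 = {1, 2, 3, 5}  B3 = {0, 1, 2, 4}
Tree: B1–B2, B1–B3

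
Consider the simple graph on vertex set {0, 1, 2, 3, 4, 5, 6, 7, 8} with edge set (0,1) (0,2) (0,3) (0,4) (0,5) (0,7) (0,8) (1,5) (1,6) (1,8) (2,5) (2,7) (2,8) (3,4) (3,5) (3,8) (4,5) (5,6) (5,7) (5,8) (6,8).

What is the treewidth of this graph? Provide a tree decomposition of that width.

The largest bag has 4 vertices, giving width 3; this decomposition certifies tw(G) ≤ 3. Conversely, {0, 1, 5, 8} is a clique of size 4, and the vertices of any clique must share a bag in every tree decomposition; so some bag has ≥ 4 vertices and tw(G) ≥ 3. Combining the bounds, tw(G) = 3.

Treewidth 3.
One optimal decomposition is:
Bags: B1 = {1, 5, 6, 8}  B2 = {0, 1, 5, 8}  B3 = {0, 2, 5, 8}  B4 = {0, 3, 5, 8}  B5 = {0, 3, 4, 5}  B6 = {0, 2, 5, 7}
Tree: B1–B2, B2–B3, B3–B4, B4–B5, B3–B6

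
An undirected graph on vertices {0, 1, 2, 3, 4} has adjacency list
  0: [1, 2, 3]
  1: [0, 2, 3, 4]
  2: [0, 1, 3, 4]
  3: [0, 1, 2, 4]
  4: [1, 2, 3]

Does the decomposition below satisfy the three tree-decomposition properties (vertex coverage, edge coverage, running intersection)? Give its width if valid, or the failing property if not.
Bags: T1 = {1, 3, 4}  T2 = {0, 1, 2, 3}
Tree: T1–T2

No — edge (2,4) lies in no bag.

A tree decomposition must satisfy three properties: every vertex lies in some bag; for every edge, both endpoints lie together in some bag; and for every vertex, the bags containing it form a connected subtree. Here edge (2,4) lies in no bag, so the decomposition is invalid.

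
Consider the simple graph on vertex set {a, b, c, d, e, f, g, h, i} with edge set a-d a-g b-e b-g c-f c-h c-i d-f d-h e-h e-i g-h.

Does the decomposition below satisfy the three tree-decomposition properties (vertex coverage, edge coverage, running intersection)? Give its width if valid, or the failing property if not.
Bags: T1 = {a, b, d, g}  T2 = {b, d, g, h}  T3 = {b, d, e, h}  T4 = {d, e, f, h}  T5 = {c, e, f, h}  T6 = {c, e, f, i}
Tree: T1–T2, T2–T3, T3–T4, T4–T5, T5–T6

Yes; width 3.

Every vertex of G appears in some bag (union = {a, b, c, d, e, f, g, h, i}); every edge is covered by a bag; and for each vertex v the set of bags containing v is connected in the bag tree. The decomposition is therefore valid. The largest bag has 4 vertices, so the width is 3.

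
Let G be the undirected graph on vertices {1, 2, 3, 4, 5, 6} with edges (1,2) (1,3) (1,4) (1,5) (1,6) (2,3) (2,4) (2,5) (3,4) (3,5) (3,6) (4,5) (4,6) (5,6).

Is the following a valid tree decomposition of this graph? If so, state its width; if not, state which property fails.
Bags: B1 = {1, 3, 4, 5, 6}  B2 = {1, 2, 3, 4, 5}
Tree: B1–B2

Every vertex of G appears in some bag (union = {1, 2, 3, 4, 5, 6}); every edge is covered by a bag; and for each vertex v the set of bags containing v is connected in the bag tree. The decomposition is therefore valid. The largest bag has 5 vertices, so the width is 4.

Yes; width 4.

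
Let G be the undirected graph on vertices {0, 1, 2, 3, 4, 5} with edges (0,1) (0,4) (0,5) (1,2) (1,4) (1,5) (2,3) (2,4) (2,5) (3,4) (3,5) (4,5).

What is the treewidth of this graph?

3

A width-3 tree decomposition is:
Bags: B1 = {1, 2, 4, 5}  B2 = {0, 1, 4, 5}  B3 = {2, 3, 4, 5}
Tree: B1–B2, B1–B3
Every bag has size at most 4, so the width is 4 − 1 = 3 and tw(G) ≤ 3. Conversely, {0, 1, 4, 5} is a clique of size 4, and the vertices of any clique must share a bag in every tree decomposition; so some bag has ≥ 4 vertices and tw(G) ≥ 3. Hence tw(G) = 3 exactly.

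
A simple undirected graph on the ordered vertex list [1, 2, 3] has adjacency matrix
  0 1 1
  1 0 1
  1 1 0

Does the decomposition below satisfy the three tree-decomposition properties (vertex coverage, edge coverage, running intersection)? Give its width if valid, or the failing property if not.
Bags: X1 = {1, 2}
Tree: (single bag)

A tree decomposition must satisfy three properties: every vertex lies in some bag; for every edge, both endpoints lie together in some bag; and for every vertex, the bags containing it form a connected subtree. Here vertex 3 appears in no bag, so the decomposition is invalid.

No — vertex 3 appears in no bag.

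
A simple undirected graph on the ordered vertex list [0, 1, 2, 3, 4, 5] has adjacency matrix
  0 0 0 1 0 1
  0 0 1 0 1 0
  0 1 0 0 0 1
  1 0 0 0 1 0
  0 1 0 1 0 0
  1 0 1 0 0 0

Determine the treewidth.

A width-2 tree decomposition is:
Bags: B1 = {0, 3, 5}  B2 = {3, 4, 5}  B3 = {1, 4, 5}  B4 = {1, 2, 5}
Tree: B1–B2, B2–B3, B3–B4
Each bag holds 3 vertices, so the decomposition has width 2, which upper-bounds the treewidth. The edges 5–0–3–4–1–2–5 form a cycle, so G is not a tree and its treewidth is at least 2. Hence tw(G) = 2 exactly.

2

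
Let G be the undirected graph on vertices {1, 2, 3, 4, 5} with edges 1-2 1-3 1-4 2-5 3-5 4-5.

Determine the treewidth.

2

A width-2 tree decomposition is:
Bags: B1 = {1, 2, 5}  B2 = {1, 3, 5}  B3 = {1, 4, 5}
Tree: B1–B2, B2–B3
The largest bag has 3 vertices, giving width 2; this decomposition certifies tw(G) ≤ 2. The edges 2–1–3–5–2 form a cycle, so G is not a tree and its treewidth is at least 2. Therefore the treewidth is 2.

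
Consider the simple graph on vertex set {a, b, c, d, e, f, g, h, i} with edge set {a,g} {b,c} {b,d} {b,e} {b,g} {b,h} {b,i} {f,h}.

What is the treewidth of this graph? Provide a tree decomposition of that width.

Every bag has size at most 2, so the width is 2 − 1 = 1 and tw(G) ≤ 1. Since G has at least one edge (e.g. e–b), it is not an edgeless graph, so tw(G) ≥ 1. Therefore the treewidth is 1.

Treewidth 1.
Bags: B1 = {b, e}  B2 = {b, i}  B3 = {b, g}  B4 = {b, h}  B5 = {f, h}  B6 = {b, d}  B7 = {a, g}  B8 = {b, c}
Tree: B1–B2, B1–B3, B3–B4, B4–B5, B2–B6, B3–B7, B1–B8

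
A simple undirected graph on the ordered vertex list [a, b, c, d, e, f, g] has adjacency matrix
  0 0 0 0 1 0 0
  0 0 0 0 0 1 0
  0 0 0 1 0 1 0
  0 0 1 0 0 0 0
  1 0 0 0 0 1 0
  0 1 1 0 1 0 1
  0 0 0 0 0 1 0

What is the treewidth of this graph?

A width-1 tree decomposition is:
Bags: B1 = {b, f}  B2 = {c, f}  B3 = {f, g}  B4 = {e, f}  B5 = {c, d}  B6 = {a, e}
Tree: B1–B2, B2–B3, B1–B4, B2–B5, B4–B6
Each bag holds 2 vertices, so the decomposition has width 1, which upper-bounds the treewidth. Any graph with an edge has treewidth ≥ 1, and G has the edge f–b. Combining the bounds, tw(G) = 1.

1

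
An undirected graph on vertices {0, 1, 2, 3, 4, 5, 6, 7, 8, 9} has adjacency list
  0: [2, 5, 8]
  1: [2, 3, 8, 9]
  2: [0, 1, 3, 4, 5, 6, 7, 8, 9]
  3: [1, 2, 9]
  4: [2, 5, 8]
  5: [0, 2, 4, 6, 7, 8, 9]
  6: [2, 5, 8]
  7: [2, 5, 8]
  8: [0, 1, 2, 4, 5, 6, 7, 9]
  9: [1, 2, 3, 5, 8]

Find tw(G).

A width-3 tree decomposition is:
Bags: B1 = {2, 5, 8, 9}  B2 = {2, 5, 7, 8}  B3 = {0, 2, 5, 8}  B4 = {1, 2, 8, 9}  B5 = {1, 2, 3, 9}  B6 = {2, 5, 6, 8}  B7 = {2, 4, 5, 8}
Tree: B1–B2, B2–B3, B1–B4, B4–B5, B3–B6, B3–B7
The largest bag has 4 vertices, giving width 3; this decomposition certifies tw(G) ≤ 3. Conversely, {1, 2, 8, 9} is a clique of size 4, and the vertices of any clique must share a bag in every tree decomposition; so some bag has ≥ 4 vertices and tw(G) ≥ 3. Combining the bounds, tw(G) = 3.

3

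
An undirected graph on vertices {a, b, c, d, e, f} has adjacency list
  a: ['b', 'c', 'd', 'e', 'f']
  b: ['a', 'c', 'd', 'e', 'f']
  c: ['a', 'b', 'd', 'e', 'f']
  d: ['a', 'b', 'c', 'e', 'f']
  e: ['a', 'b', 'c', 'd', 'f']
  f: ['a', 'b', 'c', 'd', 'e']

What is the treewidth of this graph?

5

A width-5 tree decomposition is:
Bags: B1 = {a, b, c, d, e, f}
Tree: (single bag)
A single bag containing all 6 vertices is trivially a valid decomposition of width 5. For the lower bound, the 6 vertices {a, b, c, d, e, f} are pairwise adjacent, and any tree decomposition puts a clique entirely inside one bag — forcing width ≥ 5. Hence tw(G) = 5 exactly.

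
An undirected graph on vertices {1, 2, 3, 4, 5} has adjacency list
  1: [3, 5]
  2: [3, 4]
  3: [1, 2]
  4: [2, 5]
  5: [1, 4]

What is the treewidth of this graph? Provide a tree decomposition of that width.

Treewidth 2.
One such decomposition:
Bags: B1 = {2, 4, 5}  B2 = {2, 3, 5}  B3 = {1, 3, 5}
Tree: B1–B2, B2–B3

Every bag has size at most 3, so the width is 3 − 1 = 2 and tw(G) ≤ 2. The edges 5–4–2–3–1–5 form a cycle, so G is not a tree and its treewidth is at least 2. Therefore the treewidth is 2.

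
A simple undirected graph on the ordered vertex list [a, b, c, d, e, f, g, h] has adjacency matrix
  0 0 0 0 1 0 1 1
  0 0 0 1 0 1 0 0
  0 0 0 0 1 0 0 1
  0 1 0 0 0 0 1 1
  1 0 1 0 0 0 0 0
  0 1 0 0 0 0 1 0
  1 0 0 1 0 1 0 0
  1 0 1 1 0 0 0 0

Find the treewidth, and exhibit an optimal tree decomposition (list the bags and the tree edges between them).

Every bag has size at most 3, so the width is 3 − 1 = 2 and tw(G) ≤ 2. For the lower bound, G contains the cycle e–c–h–a–e, so G is not a forest; only forests have treewidth ≤ 1, hence tw(G) ≥ 2. The upper and lower bounds meet at 2, so that is the treewidth.

Treewidth 2.
One optimal decomposition is:
Bags: B1 = {a, c, e}  B2 = {a, c, h}  B3 = {a, g, h}  B4 = {d, g, h}  B5 = {d, f, g}  B6 = {b, d, f}
Tree: B1–B2, B2–B3, B3–B4, B4–B5, B5–B6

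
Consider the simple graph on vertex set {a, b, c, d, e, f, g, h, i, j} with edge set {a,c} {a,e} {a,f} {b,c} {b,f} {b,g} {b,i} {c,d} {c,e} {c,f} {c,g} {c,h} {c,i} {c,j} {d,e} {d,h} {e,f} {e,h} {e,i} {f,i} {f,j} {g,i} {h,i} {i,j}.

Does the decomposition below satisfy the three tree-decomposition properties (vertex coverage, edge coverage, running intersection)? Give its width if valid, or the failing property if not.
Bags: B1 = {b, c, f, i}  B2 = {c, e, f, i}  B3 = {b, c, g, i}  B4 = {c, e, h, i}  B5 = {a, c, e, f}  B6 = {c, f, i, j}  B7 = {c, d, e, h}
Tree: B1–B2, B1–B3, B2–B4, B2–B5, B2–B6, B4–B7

Yes; width 3.

Checking the three conditions: (i) the bags cover all of {a, b, c, d, e, f, g, h, i, j}; (ii) for each edge, some bag contains both endpoints; (iii) the bags containing any fixed vertex form a subtree. All hold, so the decomposition is valid with width 4 − 1 = 3.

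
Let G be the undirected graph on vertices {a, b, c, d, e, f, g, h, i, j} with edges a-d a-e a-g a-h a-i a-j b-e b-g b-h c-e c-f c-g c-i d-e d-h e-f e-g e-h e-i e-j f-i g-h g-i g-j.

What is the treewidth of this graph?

3

A width-3 tree decomposition is:
Bags: B1 = {a, e, g, h}  B2 = {b, e, g, h}  B3 = {a, d, e, h}  B4 = {a, e, g, j}  B5 = {a, e, g, i}  B6 = {c, e, g, i}  B7 = {c, e, f, i}
Tree: B1–B2, B1–B3, B1–B4, B1–B5, B5–B6, B6–B7
The largest bag has 4 vertices, giving width 3; this decomposition certifies tw(G) ≤ 3. On the other hand G contains the 4-clique {a, d, e, h}. A clique must lie in a single bag of any decomposition, so no decomposition can have width below 3. Combining the bounds, tw(G) = 3.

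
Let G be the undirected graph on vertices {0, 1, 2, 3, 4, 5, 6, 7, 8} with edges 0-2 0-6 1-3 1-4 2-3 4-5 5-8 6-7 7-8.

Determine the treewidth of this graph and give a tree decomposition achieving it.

Treewidth 2.
Bags: B1 = {4, 5, 8}  B2 = {4, 7, 8}  B3 = {4, 6, 7}  B4 = {0, 4, 6}  B5 = {0, 2, 4}  B6 = {2, 3, 4}  B7 = {1, 3, 4}
Tree: B1–B2, B2–B3, B3–B4, B4–B5, B5–B6, B6–B7

Every bag has size at most 3, so the width is 3 − 1 = 2 and tw(G) ≤ 2. The edges 4–5–8–7–6–0–2–3–1–4 form a cycle, so G is not a tree and its treewidth is at least 2. Combining the bounds, tw(G) = 2.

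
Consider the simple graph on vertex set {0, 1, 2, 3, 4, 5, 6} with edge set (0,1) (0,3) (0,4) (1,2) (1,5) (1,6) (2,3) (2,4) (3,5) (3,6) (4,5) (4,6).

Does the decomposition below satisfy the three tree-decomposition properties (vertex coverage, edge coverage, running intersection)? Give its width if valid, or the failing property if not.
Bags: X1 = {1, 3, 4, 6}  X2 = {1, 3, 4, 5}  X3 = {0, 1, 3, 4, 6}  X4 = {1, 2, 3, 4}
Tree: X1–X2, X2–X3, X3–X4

No — bags containing vertex 6 are not connected in the tree.

A tree decomposition must satisfy three properties: every vertex lies in some bag; for every edge, both endpoints lie together in some bag; and for every vertex, the bags containing it form a connected subtree. Here bags containing vertex 6 are not connected in the tree, so the decomposition is invalid.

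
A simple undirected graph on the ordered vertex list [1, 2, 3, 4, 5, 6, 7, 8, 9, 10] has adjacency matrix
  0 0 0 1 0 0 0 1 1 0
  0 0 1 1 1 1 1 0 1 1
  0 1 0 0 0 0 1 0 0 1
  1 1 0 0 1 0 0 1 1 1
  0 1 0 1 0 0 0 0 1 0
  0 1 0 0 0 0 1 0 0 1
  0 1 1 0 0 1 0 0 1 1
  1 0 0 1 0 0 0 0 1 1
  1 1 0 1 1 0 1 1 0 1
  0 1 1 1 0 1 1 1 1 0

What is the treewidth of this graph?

3

A width-3 tree decomposition is:
Bags: B1 = {2, 4, 5, 9}  B2 = {2, 4, 9, 10}  B3 = {4, 8, 9, 10}  B4 = {2, 7, 9, 10}  B5 = {2, 6, 7, 10}  B6 = {1, 4, 8, 9}  B7 = {2, 3, 7, 10}
Tree: B1–B2, B2–B3, B2–B4, B4–B5, B3–B6, B5–B7
Each bag holds 4 vertices, so the decomposition has width 3, which upper-bounds the treewidth. Conversely, {1, 4, 8, 9} is a clique of size 4, and the vertices of any clique must share a bag in every tree decomposition; so some bag has ≥ 4 vertices and tw(G) ≥ 3. Combining the bounds, tw(G) = 3.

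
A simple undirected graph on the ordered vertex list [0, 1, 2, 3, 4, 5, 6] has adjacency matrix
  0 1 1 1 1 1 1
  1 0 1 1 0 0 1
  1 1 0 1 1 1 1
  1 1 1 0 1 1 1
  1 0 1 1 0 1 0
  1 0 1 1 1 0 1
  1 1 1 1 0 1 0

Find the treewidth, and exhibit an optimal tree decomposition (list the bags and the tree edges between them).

Treewidth 4.
One such decomposition:
Bags: B1 = {0, 2, 3, 5, 6}  B2 = {0, 1, 2, 3, 6}  B3 = {0, 2, 3, 4, 5}
Tree: B1–B2, B1–B3

Every bag has size at most 5, so the width is 5 − 1 = 4 and tw(G) ≤ 4. For the lower bound, the 5 vertices {0, 1, 2, 3, 6} are pairwise adjacent, and any tree decomposition puts a clique entirely inside one bag — forcing width ≥ 4. Therefore the treewidth is 4.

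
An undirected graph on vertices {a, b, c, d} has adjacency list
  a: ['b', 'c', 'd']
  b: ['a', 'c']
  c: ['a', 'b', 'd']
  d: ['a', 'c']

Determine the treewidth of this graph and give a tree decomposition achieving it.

Treewidth 2.
One optimal decomposition is:
Bags: B1 = {a, b, c}  B2 = {a, c, d}
Tree: B1–B2

Every bag has size at most 3, so the width is 3 − 1 = 2 and tw(G) ≤ 2. On the other hand G contains the 3-clique {a, c, d}. A clique must lie in a single bag of any decomposition, so no decomposition can have width below 2. The upper and lower bounds meet at 2, so that is the treewidth.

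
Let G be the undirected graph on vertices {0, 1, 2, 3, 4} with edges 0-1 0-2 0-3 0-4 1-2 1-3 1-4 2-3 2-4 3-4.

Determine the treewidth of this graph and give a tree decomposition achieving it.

Treewidth 4.
One optimal decomposition is:
Bags: B1 = {0, 1, 2, 3, 4}
Tree: (single bag)

With just one bag of size 5, the width is 5 − 1 = 4, so tw(G) ≤ 4. Conversely, {0, 1, 2, 3, 4} is a clique of size 5, and the vertices of any clique must share a bag in every tree decomposition; so some bag has ≥ 5 vertices and tw(G) ≥ 4. Hence tw(G) = 4 exactly.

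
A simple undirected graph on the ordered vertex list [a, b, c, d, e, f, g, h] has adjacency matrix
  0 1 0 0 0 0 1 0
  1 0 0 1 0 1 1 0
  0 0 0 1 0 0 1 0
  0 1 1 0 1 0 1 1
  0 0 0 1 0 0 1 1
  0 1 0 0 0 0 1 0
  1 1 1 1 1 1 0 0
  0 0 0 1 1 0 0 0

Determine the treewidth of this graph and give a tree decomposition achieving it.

The largest bag has 3 vertices, giving width 2; this decomposition certifies tw(G) ≤ 2. For the lower bound, the 3 vertices {d, e, g} are pairwise adjacent, and any tree decomposition puts a clique entirely inside one bag — forcing width ≥ 2. Therefore the treewidth is 2.

Treewidth 2.
One such decomposition:
Bags: B1 = {d, e, g}  B2 = {b, d, g}  B3 = {a, b, g}  B4 = {c, d, g}  B5 = {b, f, g}  B6 = {d, e, h}
Tree: B1–B2, B2–B3, B1–B4, B3–B5, B1–B6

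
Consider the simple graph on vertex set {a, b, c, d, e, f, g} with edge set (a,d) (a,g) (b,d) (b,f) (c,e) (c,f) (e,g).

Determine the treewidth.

A width-2 tree decomposition is:
Bags: B1 = {a, d, g}  B2 = {b, d, g}  B3 = {b, f, g}  B4 = {c, f, g}  B5 = {c, e, g}
Tree: B1–B2, B2–B3, B3–B4, B4–B5
Each bag holds 3 vertices, so the decomposition has width 2, which upper-bounds the treewidth. For the lower bound, G contains the cycle g–a–d–b–f–c–e–g, so G is not a forest; only forests have treewidth ≤ 1, hence tw(G) ≥ 2. Hence tw(G) = 2 exactly.

2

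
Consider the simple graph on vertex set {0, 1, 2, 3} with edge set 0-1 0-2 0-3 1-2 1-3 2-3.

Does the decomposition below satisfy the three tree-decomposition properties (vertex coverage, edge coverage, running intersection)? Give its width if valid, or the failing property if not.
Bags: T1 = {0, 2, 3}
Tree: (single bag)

No — vertex 1 appears in no bag.

A tree decomposition must satisfy three properties: every vertex lies in some bag; for every edge, both endpoints lie together in some bag; and for every vertex, the bags containing it form a connected subtree. Here vertex 1 appears in no bag, so the decomposition is invalid.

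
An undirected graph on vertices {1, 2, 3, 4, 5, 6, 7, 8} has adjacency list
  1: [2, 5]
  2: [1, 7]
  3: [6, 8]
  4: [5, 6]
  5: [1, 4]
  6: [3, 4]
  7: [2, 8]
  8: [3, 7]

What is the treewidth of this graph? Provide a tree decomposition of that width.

Treewidth 2.
Bags: B1 = {3, 4, 6}  B2 = {3, 4, 5}  B3 = {1, 3, 5}  B4 = {1, 2, 3}  B5 = {2, 3, 7}  B6 = {3, 7, 8}
Tree: B1–B2, B2–B3, B3–B4, B4–B5, B5–B6

Every bag has size at most 3, so the width is 3 − 1 = 2 and tw(G) ≤ 2. The edges 3–6–4–5–1–2–7–8–3 form a cycle, so G is not a tree and its treewidth is at least 2. Therefore the treewidth is 2.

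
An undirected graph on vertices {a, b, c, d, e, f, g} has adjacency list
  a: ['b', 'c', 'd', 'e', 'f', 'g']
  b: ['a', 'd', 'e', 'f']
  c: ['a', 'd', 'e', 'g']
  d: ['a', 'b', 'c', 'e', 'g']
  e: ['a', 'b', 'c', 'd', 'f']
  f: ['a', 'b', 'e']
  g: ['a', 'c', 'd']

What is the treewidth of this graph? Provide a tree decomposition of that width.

Treewidth 3.
Bags: B1 = {a, c, d, e}  B2 = {a, c, d, g}  B3 = {a, b, d, e}  B4 = {a, b, e, f}
Tree: B1–B2, B1–B3, B3–B4

The largest bag has 4 vertices, giving width 3; this decomposition certifies tw(G) ≤ 3. Conversely, {a, c, d, g} is a clique of size 4, and the vertices of any clique must share a bag in every tree decomposition; so some bag has ≥ 4 vertices and tw(G) ≥ 3. Combining the bounds, tw(G) = 3.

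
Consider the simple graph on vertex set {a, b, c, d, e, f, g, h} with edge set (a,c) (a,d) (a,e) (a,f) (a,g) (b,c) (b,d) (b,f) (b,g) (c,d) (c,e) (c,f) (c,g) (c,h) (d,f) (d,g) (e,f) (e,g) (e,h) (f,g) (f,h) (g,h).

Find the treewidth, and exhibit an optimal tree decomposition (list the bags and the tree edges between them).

Every bag has size at most 5, so the width is 5 − 1 = 4 and tw(G) ≤ 4. On the other hand G contains the 5-clique {a, c, d, f, g}. A clique must lie in a single bag of any decomposition, so no decomposition can have width below 4. Therefore the treewidth is 4.

Treewidth 4.
Bags: B1 = {a, c, e, f, g}  B2 = {a, c, d, f, g}  B3 = {c, e, f, g, h}  B4 = {b, c, d, f, g}
Tree: B1–B2, B1–B3, B2–B4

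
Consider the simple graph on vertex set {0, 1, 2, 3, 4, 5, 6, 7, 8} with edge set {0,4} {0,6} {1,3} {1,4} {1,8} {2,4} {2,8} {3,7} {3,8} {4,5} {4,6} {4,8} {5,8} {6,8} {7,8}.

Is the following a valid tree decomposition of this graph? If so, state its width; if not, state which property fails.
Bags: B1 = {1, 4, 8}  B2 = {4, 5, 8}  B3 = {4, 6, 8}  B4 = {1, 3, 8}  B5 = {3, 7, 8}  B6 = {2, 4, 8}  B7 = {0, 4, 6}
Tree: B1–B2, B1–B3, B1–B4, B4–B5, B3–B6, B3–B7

Yes; width 2.

Checking the three conditions: (i) the bags cover all of {0, 1, 2, 3, 4, 5, 6, 7, 8}; (ii) for each edge, some bag contains both endpoints; (iii) the bags containing any fixed vertex form a subtree. All hold, so the decomposition is valid with width 3 − 1 = 2.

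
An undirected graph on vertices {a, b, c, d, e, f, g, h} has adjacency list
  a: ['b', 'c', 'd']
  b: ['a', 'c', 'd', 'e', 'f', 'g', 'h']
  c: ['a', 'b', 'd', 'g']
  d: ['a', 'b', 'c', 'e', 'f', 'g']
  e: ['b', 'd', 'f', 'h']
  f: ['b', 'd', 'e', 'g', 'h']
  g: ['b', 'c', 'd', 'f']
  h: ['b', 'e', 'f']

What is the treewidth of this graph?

3

A width-3 tree decomposition is:
Bags: B1 = {b, d, e, f}  B2 = {b, e, f, h}  B3 = {b, d, f, g}  B4 = {b, c, d, g}  B5 = {a, b, c, d}
Tree: B1–B2, B1–B3, B3–B4, B4–B5
The largest bag has 4 vertices, giving width 3; this decomposition certifies tw(G) ≤ 3. On the other hand G contains the 4-clique {a, b, c, d}. A clique must lie in a single bag of any decomposition, so no decomposition can have width below 3. Therefore the treewidth is 3.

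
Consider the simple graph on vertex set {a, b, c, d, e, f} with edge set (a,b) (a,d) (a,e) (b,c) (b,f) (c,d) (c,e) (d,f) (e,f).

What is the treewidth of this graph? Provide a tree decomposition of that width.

The largest bag has 4 vertices, giving width 3; this decomposition certifies tw(G) ≤ 3. For the lower bound: the 4 vertex sets {b,c}, {d,f}, {e}, {a} are disjoint, each induces a connected subgraph, and every pair is joined by at least one edge of G. Contracting each set to a single vertex therefore yields K_{4} as a minor, and since treewidth is minor-monotone, tw(G) ≥ tw(K_{4}) = 3. Hence tw(G) = 3 exactly.

Treewidth 3.
One such decomposition:
Bags: B1 = {b, c, d, e}  B2 = {b, d, e, f}  B3 = {a, b, d, e}
Tree: B1–B2, B2–B3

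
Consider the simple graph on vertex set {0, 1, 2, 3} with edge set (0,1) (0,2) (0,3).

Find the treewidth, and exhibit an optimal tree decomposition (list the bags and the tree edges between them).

The largest bag has 2 vertices, giving width 1; this decomposition certifies tw(G) ≤ 1. Since G has at least one edge (e.g. 0–1), it is not an edgeless graph, so tw(G) ≥ 1. Hence tw(G) = 1 exactly.

Treewidth 1.
One such decomposition:
Bags: B1 = {0, 1}  B2 = {0, 3}  B3 = {0, 2}
Tree: B1–B2, B1–B3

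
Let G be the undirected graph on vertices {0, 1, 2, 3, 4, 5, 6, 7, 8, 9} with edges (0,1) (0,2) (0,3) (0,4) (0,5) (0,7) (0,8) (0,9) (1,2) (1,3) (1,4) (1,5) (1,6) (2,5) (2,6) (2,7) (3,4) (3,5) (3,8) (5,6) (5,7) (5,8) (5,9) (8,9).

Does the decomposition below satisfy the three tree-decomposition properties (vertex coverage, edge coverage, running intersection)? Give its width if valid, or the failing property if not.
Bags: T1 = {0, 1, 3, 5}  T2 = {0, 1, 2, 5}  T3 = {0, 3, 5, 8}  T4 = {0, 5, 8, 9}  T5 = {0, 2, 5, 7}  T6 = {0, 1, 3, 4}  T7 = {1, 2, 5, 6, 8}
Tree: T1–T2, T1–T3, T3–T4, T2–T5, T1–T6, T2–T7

No — bags containing vertex 8 are not connected in the tree.

A tree decomposition must satisfy three properties: every vertex lies in some bag; for every edge, both endpoints lie together in some bag; and for every vertex, the bags containing it form a connected subtree. Here bags containing vertex 8 are not connected in the tree, so the decomposition is invalid.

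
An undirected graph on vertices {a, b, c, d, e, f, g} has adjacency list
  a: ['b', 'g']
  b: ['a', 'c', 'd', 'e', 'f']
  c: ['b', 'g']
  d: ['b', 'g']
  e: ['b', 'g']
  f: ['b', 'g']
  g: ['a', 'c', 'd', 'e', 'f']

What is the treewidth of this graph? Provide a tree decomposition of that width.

Treewidth 2.
One such decomposition:
Bags: B1 = {b, c, g}  B2 = {b, e, g}  B3 = {a, b, g}  B4 = {b, f, g}  B5 = {b, d, g}
Tree: B1–B2, B2–B3, B3–B4, B4–B5

Every bag has size at most 3, so the width is 3 − 1 = 2 and tw(G) ≤ 2. For the lower bound, G contains the cycle b–c–g–e–b, so G is not a forest; only forests have treewidth ≤ 1, hence tw(G) ≥ 2. Therefore the treewidth is 2.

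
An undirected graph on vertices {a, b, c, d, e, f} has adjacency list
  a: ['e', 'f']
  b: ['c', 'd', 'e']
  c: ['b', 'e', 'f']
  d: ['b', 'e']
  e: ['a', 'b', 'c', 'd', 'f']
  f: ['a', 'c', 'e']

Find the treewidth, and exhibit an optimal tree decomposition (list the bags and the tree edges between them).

Treewidth 2.
One such decomposition:
Bags: B1 = {b, c, e}  B2 = {b, d, e}  B3 = {c, e, f}  B4 = {a, e, f}
Tree: B1–B2, B1–B3, B3–B4

Every bag has size at most 3, so the width is 3 − 1 = 2 and tw(G) ≤ 2. For the lower bound, the 3 vertices {b, d, e} are pairwise adjacent, and any tree decomposition puts a clique entirely inside one bag — forcing width ≥ 2. Therefore the treewidth is 2.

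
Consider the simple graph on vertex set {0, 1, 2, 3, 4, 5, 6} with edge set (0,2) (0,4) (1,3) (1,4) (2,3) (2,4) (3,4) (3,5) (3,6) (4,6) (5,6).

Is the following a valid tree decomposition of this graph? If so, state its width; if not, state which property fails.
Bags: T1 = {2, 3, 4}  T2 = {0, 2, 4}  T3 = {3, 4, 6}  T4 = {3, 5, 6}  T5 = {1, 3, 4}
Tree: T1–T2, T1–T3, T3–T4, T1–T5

Every vertex of G appears in some bag (union = {0, 1, 2, 3, 4, 5, 6}); every edge is covered by a bag; and for each vertex v the set of bags containing v is connected in the bag tree. The decomposition is therefore valid. The largest bag has 3 vertices, so the width is 2.

Yes; width 2.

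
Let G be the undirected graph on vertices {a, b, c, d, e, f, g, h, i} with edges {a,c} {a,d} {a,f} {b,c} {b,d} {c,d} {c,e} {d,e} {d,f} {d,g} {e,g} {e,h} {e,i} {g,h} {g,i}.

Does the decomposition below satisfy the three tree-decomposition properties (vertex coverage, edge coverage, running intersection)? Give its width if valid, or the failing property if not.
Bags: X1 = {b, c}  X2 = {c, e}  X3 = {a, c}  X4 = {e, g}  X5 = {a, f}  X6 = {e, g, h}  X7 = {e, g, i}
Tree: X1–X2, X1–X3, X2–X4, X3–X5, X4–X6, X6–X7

No — vertex d appears in no bag.

A tree decomposition must satisfy three properties: every vertex lies in some bag; for every edge, both endpoints lie together in some bag; and for every vertex, the bags containing it form a connected subtree. Here vertex d appears in no bag, so the decomposition is invalid.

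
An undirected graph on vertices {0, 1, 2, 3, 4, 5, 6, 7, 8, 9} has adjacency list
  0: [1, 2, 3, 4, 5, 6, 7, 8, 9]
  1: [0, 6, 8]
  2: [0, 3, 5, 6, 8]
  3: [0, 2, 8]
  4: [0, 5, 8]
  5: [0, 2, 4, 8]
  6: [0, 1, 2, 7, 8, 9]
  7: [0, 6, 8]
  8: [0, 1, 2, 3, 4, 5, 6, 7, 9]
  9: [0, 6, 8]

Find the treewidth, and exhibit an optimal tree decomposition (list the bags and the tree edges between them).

Every bag has size at most 4, so the width is 4 − 1 = 3 and tw(G) ≤ 3. Conversely, {0, 2, 3, 8} is a clique of size 4, and the vertices of any clique must share a bag in every tree decomposition; so some bag has ≥ 4 vertices and tw(G) ≥ 3. Combining the bounds, tw(G) = 3.

Treewidth 3.
One such decomposition:
Bags: B1 = {0, 2, 6, 8}  B2 = {0, 1, 6, 8}  B3 = {0, 2, 3, 8}  B4 = {0, 2, 5, 8}  B5 = {0, 4, 5, 8}  B6 = {0, 6, 8, 9}  B7 = {0, 6, 7, 8}
Tree: B1–B2, B1–B3, B1–B4, B4–B5, B2–B6, B6–B7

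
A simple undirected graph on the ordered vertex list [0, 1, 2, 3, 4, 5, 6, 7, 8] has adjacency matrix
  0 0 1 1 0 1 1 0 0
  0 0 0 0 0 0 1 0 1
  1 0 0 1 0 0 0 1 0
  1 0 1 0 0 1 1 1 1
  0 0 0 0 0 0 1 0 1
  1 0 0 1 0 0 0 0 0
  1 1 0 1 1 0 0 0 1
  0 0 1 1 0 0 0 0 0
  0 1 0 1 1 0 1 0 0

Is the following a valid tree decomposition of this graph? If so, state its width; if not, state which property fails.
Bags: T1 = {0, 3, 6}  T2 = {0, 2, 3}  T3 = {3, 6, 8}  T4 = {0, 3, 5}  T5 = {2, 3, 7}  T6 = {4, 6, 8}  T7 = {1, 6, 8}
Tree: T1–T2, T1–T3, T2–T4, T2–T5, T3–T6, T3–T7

Vertex coverage: the bags together contain {0, 1, 2, 3, 4, 5, 6, 7, 8}, the full vertex set. Edge coverage: each edge of G has both endpoints in at least one bag. Running intersection: for every vertex, the bags containing it form a connected subtree. All three properties hold, so this is a valid tree decomposition of width max|bag| − 1 = 2, and hence tw(G) ≤ 2.

Yes; width 2.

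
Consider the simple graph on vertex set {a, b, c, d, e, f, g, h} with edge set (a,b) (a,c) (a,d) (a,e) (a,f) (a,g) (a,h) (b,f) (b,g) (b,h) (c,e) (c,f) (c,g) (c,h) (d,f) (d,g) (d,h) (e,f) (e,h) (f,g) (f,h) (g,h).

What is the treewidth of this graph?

4

A width-4 tree decomposition is:
Bags: B1 = {a, b, f, g, h}  B2 = {a, c, f, g, h}  B3 = {a, d, f, g, h}  B4 = {a, c, e, f, h}
Tree: B1–B2, B1–B3, B2–B4
Each bag holds 5 vertices, so the decomposition has width 4, which upper-bounds the treewidth. For the lower bound, the 5 vertices {a, d, f, g, h} are pairwise adjacent, and any tree decomposition puts a clique entirely inside one bag — forcing width ≥ 4. Combining the bounds, tw(G) = 4.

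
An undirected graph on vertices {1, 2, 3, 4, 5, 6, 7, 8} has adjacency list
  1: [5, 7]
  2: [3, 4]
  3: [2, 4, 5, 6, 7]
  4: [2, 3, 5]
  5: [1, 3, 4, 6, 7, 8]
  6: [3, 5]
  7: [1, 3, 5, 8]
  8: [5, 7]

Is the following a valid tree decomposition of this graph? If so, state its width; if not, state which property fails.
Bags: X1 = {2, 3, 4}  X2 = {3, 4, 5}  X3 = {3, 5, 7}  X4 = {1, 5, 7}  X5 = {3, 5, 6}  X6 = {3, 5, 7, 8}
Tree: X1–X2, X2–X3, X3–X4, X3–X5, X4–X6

No — bags containing vertex 3 are not connected in the tree.

A tree decomposition must satisfy three properties: every vertex lies in some bag; for every edge, both endpoints lie together in some bag; and for every vertex, the bags containing it form a connected subtree. Here bags containing vertex 3 are not connected in the tree, so the decomposition is invalid.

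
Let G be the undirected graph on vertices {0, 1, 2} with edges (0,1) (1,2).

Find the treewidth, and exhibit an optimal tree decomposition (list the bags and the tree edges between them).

Treewidth 1.
Bags: B1 = {0, 1}  B2 = {1, 2}
Tree: B1–B2

The largest bag has 2 vertices, giving width 1; this decomposition certifies tw(G) ≤ 1. G has an edge, so its treewidth is at least 1. Therefore the treewidth is 1.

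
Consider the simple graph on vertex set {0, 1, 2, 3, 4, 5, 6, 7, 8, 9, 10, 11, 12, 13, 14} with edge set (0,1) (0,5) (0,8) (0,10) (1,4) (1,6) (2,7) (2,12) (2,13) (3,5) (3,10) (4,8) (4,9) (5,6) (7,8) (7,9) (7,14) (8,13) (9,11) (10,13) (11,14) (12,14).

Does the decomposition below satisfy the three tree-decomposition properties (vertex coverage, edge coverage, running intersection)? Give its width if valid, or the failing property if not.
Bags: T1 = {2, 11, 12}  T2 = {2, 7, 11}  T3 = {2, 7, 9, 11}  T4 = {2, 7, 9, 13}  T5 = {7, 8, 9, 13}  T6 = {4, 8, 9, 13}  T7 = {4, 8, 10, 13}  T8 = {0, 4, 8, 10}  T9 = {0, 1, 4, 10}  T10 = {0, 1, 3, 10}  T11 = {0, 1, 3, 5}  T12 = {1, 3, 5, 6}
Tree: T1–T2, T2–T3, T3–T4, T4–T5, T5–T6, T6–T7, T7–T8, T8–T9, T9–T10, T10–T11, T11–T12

No — vertex 14 appears in no bag.

A tree decomposition must satisfy three properties: every vertex lies in some bag; for every edge, both endpoints lie together in some bag; and for every vertex, the bags containing it form a connected subtree. Here vertex 14 appears in no bag, so the decomposition is invalid.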